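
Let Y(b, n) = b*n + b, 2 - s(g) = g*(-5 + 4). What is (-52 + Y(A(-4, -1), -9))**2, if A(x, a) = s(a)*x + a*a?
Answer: 784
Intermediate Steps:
s(g) = 2 + g (s(g) = 2 - g*(-5 + 4) = 2 - g*(-1) = 2 - (-1)*g = 2 + g)
A(x, a) = a**2 + x*(2 + a) (A(x, a) = (2 + a)*x + a*a = x*(2 + a) + a**2 = a**2 + x*(2 + a))
Y(b, n) = b + b*n
(-52 + Y(A(-4, -1), -9))**2 = (-52 + ((-1)**2 - 4*(2 - 1))*(1 - 9))**2 = (-52 + (1 - 4*1)*(-8))**2 = (-52 + (1 - 4)*(-8))**2 = (-52 - 3*(-8))**2 = (-52 + 24)**2 = (-28)**2 = 784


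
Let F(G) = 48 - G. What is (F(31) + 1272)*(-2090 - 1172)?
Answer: -4204718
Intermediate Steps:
(F(31) + 1272)*(-2090 - 1172) = ((48 - 1*31) + 1272)*(-2090 - 1172) = ((48 - 31) + 1272)*(-3262) = (17 + 1272)*(-3262) = 1289*(-3262) = -4204718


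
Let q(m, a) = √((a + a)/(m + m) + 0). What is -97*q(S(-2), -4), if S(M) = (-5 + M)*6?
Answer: -97*√42/21 ≈ -29.935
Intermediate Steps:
S(M) = -30 + 6*M
q(m, a) = √(a/m) (q(m, a) = √((2*a)/((2*m)) + 0) = √((2*a)*(1/(2*m)) + 0) = √(a/m + 0) = √(a/m))
-97*q(S(-2), -4) = -97*2*√(-1/(-30 + 6*(-2))) = -97*2*√(-1/(-30 - 12)) = -97*2*√(-1/(-42)) = -97*√42/21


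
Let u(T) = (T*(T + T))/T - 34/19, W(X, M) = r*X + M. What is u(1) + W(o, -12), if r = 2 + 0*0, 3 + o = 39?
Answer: 1144/19 ≈ 60.211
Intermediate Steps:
o = 36 (o = -3 + 39 = 36)
r = 2 (r = 2 + 0 = 2)
W(X, M) = M + 2*X (W(X, M) = 2*X + M = M + 2*X)
u(T) = -34/19 + 2*T (u(T) = (T*(2*T))/T - 34*1/19 = (2*T**2)/T - 34/19 = 2*T - 34/19 = -34/19 + 2*T)
u(1) + W(o, -12) = (-34/19 + 2*1) + (-12 + 2*36) = (-34/19 + 2) + (-12 + 72) = 4/19 + 60 = 1144/19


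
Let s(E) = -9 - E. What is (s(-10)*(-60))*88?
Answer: -5280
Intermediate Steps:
(s(-10)*(-60))*88 = ((-9 - 1*(-10))*(-60))*88 = ((-9 + 10)*(-60))*88 = (1*(-60))*88 = -60*88 = -5280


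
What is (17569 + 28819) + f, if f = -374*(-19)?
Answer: 53494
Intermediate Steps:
f = 7106
(17569 + 28819) + f = (17569 + 28819) + 7106 = 46388 + 7106 = 53494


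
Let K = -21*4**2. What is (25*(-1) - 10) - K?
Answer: 301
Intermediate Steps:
K = -336 (K = -21*16 = -336)
(25*(-1) - 10) - K = (25*(-1) - 10) - 1*(-336) = (-25 - 10) + 336 = -35 + 336 = 301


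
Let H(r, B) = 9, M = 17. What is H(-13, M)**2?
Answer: 81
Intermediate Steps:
H(-13, M)**2 = 9**2 = 81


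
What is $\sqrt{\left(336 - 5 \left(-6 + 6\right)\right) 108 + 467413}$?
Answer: $\sqrt{503701} \approx 709.72$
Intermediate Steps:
$\sqrt{\left(336 - 5 \left(-6 + 6\right)\right) 108 + 467413} = \sqrt{\left(336 - 0\right) 108 + 467413} = \sqrt{\left(336 + 0\right) 108 + 467413} = \sqrt{336 \cdot 108 + 467413} = \sqrt{36288 + 467413} = \sqrt{503701}$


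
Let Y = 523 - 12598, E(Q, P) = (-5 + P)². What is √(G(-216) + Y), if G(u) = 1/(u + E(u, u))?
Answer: I*√1142000669930/9725 ≈ 109.89*I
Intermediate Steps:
Y = -12075
G(u) = 1/(u + (-5 + u)²)
√(G(-216) + Y) = √(1/(-216 + (-5 - 216)²) - 12075) = √(1/(-216 + (-221)²) - 12075) = √(1/(-216 + 48841) - 12075) = √(1/48625 - 12075) = √(-587146874/48625) = I*√1142000669930/9725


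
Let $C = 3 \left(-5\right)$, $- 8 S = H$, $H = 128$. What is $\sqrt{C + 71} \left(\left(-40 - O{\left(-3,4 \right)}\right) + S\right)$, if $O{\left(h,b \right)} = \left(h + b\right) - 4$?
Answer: $- 106 \sqrt{14} \approx -396.62$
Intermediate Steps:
$S = -16$ ($S = \left(- \frac{1}{8}\right) 128 = -16$)
$C = -15$
$O{\left(h,b \right)} = -4 + b + h$ ($O{\left(h,b \right)} = \left(b + h\right) - 4 = -4 + b + h$)
$\sqrt{C + 71} \left(\left(-40 - O{\left(-3,4 \right)}\right) + S\right) = \sqrt{-15 + 71} \left(\left(-40 - \left(-4 + 4 - 3\right)\right) - 16\right) = \sqrt{56} \left(\left(-40 - -3\right) - 16\right) = 2 \sqrt{14} \left(\left(-40 + 3\right) - 16\right) = 2 \sqrt{14} \left(-37 - 16\right) = 2 \sqrt{14} \left(-53\right) = - 106 \sqrt{14}$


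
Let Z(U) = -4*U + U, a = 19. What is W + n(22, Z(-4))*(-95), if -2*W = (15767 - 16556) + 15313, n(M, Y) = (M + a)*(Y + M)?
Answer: -139692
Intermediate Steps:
Z(U) = -3*U
n(M, Y) = (19 + M)*(M + Y) (n(M, Y) = (M + 19)*(Y + M) = (19 + M)*(M + Y))
W = -7262 (W = -((15767 - 16556) + 15313)/2 = -(-789 + 15313)/2 = -1/2*14524 = -7262)
W + n(22, Z(-4))*(-95) = -7262 + (22**2 + 19*22 + 19*(-3*(-4)) + 22*(-3*(-4)))*(-95) = -7262 + (484 + 418 + 19*12 + 22*12)*(-95) = -7262 + (484 + 418 + 228 + 264)*(-95) = -7262 + 1394*(-95) = -7262 - 132430 = -139692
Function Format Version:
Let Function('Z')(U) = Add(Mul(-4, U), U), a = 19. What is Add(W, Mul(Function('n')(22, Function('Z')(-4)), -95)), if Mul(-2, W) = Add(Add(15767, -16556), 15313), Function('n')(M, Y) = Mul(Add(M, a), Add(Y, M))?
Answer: -139692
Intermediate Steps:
Function('Z')(U) = Mul(-3, U)
Function('n')(M, Y) = Mul(Add(19, M), Add(M, Y)) (Function('n')(M, Y) = Mul(Add(M, 19), Add(Y, M)) = Mul(Add(19, M), Add(M, Y)))
W = -7262 (W = Mul(Rational(-1, 2), Add(Add(15767, -16556), 15313)) = Mul(Rational(-1, 2), Add(-789, 15313)) = Mul(Rational(-1, 2), 14524) = -7262)
Add(W, Mul(Function('n')(22, Function('Z')(-4)), -95)) = Add(-7262, Mul(Add(Pow(22, 2), Mul(19, 22), Mul(19, Mul(-3, -4)), Mul(22, Mul(-3, -4))), -95)) = Add(-7262, Mul(Add(484, 418, Mul(19, 12), Mul(22, 12)), -95)) = Add(-7262, Mul(Add(484, 418, 228, 264), -95)) = Add(-7262, Mul(1394, -95)) = Add(-7262, -132430) = -139692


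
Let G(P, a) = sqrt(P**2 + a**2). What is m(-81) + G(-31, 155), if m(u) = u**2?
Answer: 6561 + 31*sqrt(26) ≈ 6719.1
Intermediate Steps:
m(-81) + G(-31, 155) = (-81)**2 + sqrt((-31)**2 + 155**2) = 6561 + sqrt(961 + 24025) = 6561 + sqrt(24986) = 6561 + 31*sqrt(26)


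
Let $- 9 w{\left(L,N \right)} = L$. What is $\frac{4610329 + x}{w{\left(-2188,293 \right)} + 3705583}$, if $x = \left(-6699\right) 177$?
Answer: $\frac{30821454}{33352435} \approx 0.92411$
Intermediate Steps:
$x = -1185723$
$w{\left(L,N \right)} = - \frac{L}{9}$
$\frac{4610329 + x}{w{\left(-2188,293 \right)} + 3705583} = \frac{4610329 - 1185723}{\left(- \frac{1}{9}\right) \left(-2188\right) + 3705583} = \frac{3424606}{\frac{2188}{9} + 3705583} = \frac{3424606}{\frac{33352435}{9}} = 3424606 \cdot \frac{9}{33352435} = \frac{30821454}{33352435}$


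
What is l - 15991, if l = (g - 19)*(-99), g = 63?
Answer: -20347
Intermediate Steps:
l = -4356 (l = (63 - 19)*(-99) = 44*(-99) = -4356)
l - 15991 = -4356 - 15991 = -20347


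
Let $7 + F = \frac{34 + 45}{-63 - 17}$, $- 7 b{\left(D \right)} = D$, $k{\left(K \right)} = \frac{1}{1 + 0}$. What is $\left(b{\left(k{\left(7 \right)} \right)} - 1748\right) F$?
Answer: $\frac{7819443}{560} \approx 13963.0$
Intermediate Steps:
$k{\left(K \right)} = 1$ ($k{\left(K \right)} = 1^{-1} = 1$)
$b{\left(D \right)} = - \frac{D}{7}$
$F = - \frac{639}{80}$ ($F = -7 + \frac{34 + 45}{-63 - 17} = -7 + \frac{79}{-80} = -7 + 79 \left(- \frac{1}{80}\right) = -7 - \frac{79}{80} = - \frac{639}{80} \approx -7.9875$)
$\left(b{\left(k{\left(7 \right)} \right)} - 1748\right) F = \left(\left(- \frac{1}{7}\right) 1 - 1748\right) \left(- \frac{639}{80}\right) = \left(- \frac{1}{7} - 1748\right) \left(- \frac{639}{80}\right) = \left(- \frac{12237}{7}\right) \left(- \frac{639}{80}\right) = \frac{7819443}{560}$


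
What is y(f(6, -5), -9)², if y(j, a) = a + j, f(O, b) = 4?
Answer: 25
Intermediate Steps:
y(f(6, -5), -9)² = (-9 + 4)² = (-5)² = 25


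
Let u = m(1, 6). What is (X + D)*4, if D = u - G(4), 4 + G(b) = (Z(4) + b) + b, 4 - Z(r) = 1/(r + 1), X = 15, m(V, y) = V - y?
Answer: 44/5 ≈ 8.8000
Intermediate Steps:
u = -5 (u = 1 - 1*6 = 1 - 6 = -5)
Z(r) = 4 - 1/(1 + r) (Z(r) = 4 - 1/(r + 1) = 4 - 1/(1 + r))
G(b) = -⅕ + 2*b (G(b) = -4 + (((3 + 4*4)/(1 + 4) + b) + b) = -4 + (((3 + 16)/5 + b) + b) = -4 + (((⅕)*19 + b) + b) = -4 + ((19/5 + b) + b) = -4 + (19/5 + 2*b) = -⅕ + 2*b)
D = -64/5 (D = -5 - (-⅕ + 2*4) = -5 - (-⅕ + 8) = -5 - 1*39/5 = -5 - 39/5 = -64/5 ≈ -12.800)
(X + D)*4 = (15 - 64/5)*4 = (11/5)*4 = 44/5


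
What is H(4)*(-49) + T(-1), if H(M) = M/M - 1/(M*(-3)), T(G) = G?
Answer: -649/12 ≈ -54.083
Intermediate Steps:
H(M) = 1 + 1/(3*M) (H(M) = 1 - 1/((-3*M)) = 1 - (-1)/(3*M) = 1 + 1/(3*M))
H(4)*(-49) + T(-1) = ((⅓ + 4)/4)*(-49) - 1 = ((¼)*(13/3))*(-49) - 1 = (13/12)*(-49) - 1 = -637/12 - 1 = -649/12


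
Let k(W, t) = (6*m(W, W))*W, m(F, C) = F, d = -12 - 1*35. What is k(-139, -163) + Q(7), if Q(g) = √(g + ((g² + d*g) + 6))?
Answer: 115926 + I*√267 ≈ 1.1593e+5 + 16.34*I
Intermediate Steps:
d = -47 (d = -12 - 35 = -47)
k(W, t) = 6*W² (k(W, t) = (6*W)*W = 6*W²)
Q(g) = √(6 + g² - 46*g) (Q(g) = √(g + ((g² - 47*g) + 6)) = √(g + (6 + g² - 47*g)) = √(6 + g² - 46*g))
k(-139, -163) + Q(7) = 6*(-139)² + √(6 + 7² - 46*7) = 6*19321 + √(6 + 49 - 322) = 115926 + √(-267) = 115926 + I*√267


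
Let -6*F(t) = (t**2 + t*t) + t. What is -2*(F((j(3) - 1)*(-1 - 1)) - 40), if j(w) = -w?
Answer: 376/3 ≈ 125.33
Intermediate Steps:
F(t) = -t**2/3 - t/6 (F(t) = -((t**2 + t*t) + t)/6 = -((t**2 + t**2) + t)/6 = -(2*t**2 + t)/6 = -(t + 2*t**2)/6 = -t**2/3 - t/6)
-2*(F((j(3) - 1)*(-1 - 1)) - 40) = -2*(-(-1*3 - 1)*(-1 - 1)*(1 + 2*((-1*3 - 1)*(-1 - 1)))/6 - 40) = -2*(-(-3 - 1)*(-2)*(1 + 2*((-3 - 1)*(-2)))/6 - 40) = -2*(-(-4*(-2))*(1 + 2*(-4*(-2)))/6 - 40) = -2*(-1/6*8*(1 + 2*8) - 40) = -2*(-1/6*8*(1 + 16) - 40) = -2*(-1/6*8*17 - 40) = -2*(-68/3 - 40) = -2*(-188/3) = 376/3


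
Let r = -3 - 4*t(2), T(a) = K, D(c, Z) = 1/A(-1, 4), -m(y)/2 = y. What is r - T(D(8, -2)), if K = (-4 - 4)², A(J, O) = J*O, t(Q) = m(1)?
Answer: -59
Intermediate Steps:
m(y) = -2*y
t(Q) = -2 (t(Q) = -2*1 = -2)
D(c, Z) = -¼ (D(c, Z) = 1/(-1*4) = 1/(-4) = 1*(-¼) = -¼)
K = 64 (K = (-8)² = 64)
T(a) = 64
r = 5 (r = -3 - 4*(-2) = -3 + 8 = 5)
r - T(D(8, -2)) = 5 - 1*64 = 5 - 64 = -59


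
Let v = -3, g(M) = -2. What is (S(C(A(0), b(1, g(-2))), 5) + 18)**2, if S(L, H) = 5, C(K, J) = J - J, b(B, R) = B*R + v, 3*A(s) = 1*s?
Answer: 529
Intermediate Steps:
A(s) = s/3 (A(s) = (1*s)/3 = s/3)
b(B, R) = -3 + B*R (b(B, R) = B*R - 3 = -3 + B*R)
C(K, J) = 0
(S(C(A(0), b(1, g(-2))), 5) + 18)**2 = (5 + 18)**2 = 23**2 = 529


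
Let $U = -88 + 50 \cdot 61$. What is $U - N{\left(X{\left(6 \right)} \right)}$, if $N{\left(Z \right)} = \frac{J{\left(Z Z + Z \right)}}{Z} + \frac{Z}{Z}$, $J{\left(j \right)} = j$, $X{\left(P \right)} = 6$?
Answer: $2954$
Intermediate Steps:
$U = 2962$ ($U = -88 + 3050 = 2962$)
$N{\left(Z \right)} = 1 + \frac{Z + Z^{2}}{Z}$ ($N{\left(Z \right)} = \frac{Z Z + Z}{Z} + \frac{Z}{Z} = \frac{Z^{2} + Z}{Z} + 1 = \frac{Z + Z^{2}}{Z} + 1 = 1 + \frac{Z + Z^{2}}{Z}$)
$U - N{\left(X{\left(6 \right)} \right)} = 2962 - \left(2 + 6\right) = 2962 - 8 = 2954$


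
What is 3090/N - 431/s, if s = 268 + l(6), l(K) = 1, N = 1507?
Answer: 181693/405383 ≈ 0.44820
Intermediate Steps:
s = 269 (s = 268 + 1 = 269)
3090/N - 431/s = 3090/1507 - 431/269 = 181693/405383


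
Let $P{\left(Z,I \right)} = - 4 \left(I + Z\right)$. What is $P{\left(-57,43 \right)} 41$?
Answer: $2296$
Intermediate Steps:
$P{\left(Z,I \right)} = - 4 I - 4 Z$
$P{\left(-57,43 \right)} 41 = \left(\left(-4\right) 43 - -228\right) 41 = \left(-172 + 228\right) 41 = 56 \cdot 41 = 2296$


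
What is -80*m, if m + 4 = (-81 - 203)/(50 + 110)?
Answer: 462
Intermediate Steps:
m = -231/40 (m = -4 + (-81 - 203)/(50 + 110) = -4 - 284/160 = -4 - 284*1/160 = -4 - 71/40 = -231/40 ≈ -5.7750)
-80*m = -80*(-231/40) = 462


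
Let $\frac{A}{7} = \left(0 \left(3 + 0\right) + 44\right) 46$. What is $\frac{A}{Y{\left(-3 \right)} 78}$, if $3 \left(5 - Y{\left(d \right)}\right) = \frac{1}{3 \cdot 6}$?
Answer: $\frac{127512}{3497} \approx 36.463$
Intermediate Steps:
$Y{\left(d \right)} = \frac{269}{54}$ ($Y{\left(d \right)} = 5 - \frac{1}{3 \cdot 3 \cdot 6} = 5 - \frac{1}{3 \cdot 18} = 5 - \frac{1}{54} = \frac{269}{54}$)
$A = 14168$ ($A = 7 \left(0 \left(3 + 0\right) + 44\right) 46 = 7 \left(0 \cdot 3 + 44\right) 46 = 7 \left(0 + 44\right) 46 = 7 \cdot 44 \cdot 46 = 7 \cdot 2024 = 14168$)
$\frac{A}{Y{\left(-3 \right)} 78} = \frac{14168}{\frac{269}{54} \cdot 78} = \frac{14168}{\frac{3497}{9}} = 14168 \cdot \frac{9}{3497} = \frac{127512}{3497}$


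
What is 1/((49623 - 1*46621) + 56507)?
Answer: 1/59509 ≈ 1.6804e-5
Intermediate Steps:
1/((49623 - 1*46621) + 56507) = 1/((49623 - 46621) + 56507) = 1/(3002 + 56507) = 1/59509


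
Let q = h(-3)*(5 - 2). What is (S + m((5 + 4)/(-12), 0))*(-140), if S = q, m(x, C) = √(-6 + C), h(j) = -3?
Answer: 1260 - 140*I*√6 ≈ 1260.0 - 342.93*I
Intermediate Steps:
q = -9 (q = -3*(5 - 2) = -3*3 = -9)
S = -9
(S + m((5 + 4)/(-12), 0))*(-140) = (-9 + √(-6 + 0))*(-140) = (-9 + √(-6))*(-140) = (-9 + I*√6)*(-140) = 1260 - 140*I*√6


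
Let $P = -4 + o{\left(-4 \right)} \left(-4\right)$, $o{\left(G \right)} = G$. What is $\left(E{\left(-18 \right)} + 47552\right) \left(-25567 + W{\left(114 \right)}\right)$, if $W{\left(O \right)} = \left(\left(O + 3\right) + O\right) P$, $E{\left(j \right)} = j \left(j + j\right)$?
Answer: $-1098719000$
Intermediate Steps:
$E{\left(j \right)} = 2 j^{2}$ ($E{\left(j \right)} = j 2 j = 2 j^{2}$)
$P = 12$ ($P = -4 - -16 = -4 + 16 = 12$)
$W{\left(O \right)} = 36 + 24 O$ ($W{\left(O \right)} = \left(\left(O + 3\right) + O\right) 12 = \left(\left(3 + O\right) + O\right) 12 = \left(3 + 2 O\right) 12 = 36 + 24 O$)
$\left(E{\left(-18 \right)} + 47552\right) \left(-25567 + W{\left(114 \right)}\right) = \left(2 \left(-18\right)^{2} + 47552\right) \left(-25567 + \left(36 + 24 \cdot 114\right)\right) = \left(2 \cdot 324 + 47552\right) \left(-25567 + \left(36 + 2736\right)\right) = \left(648 + 47552\right) \left(-25567 + 2772\right) = 48200 \left(-22795\right) = -1098719000$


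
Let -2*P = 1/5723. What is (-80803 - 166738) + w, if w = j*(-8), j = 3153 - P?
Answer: -1561034099/5723 ≈ -2.7277e+5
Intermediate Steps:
P = -1/11446 (P = -½/5723 = -½*1/5723 = -1/11446 ≈ -8.7367e-5)
j = 36089239/11446 (j = 3153 - 1*(-1/11446) = 3153 + 1/11446 = 36089239/11446 ≈ 3153.0)
w = -144356956/5723 (w = (36089239/11446)*(-8) = -144356956/5723 ≈ -25224.)
(-80803 - 166738) + w = (-80803 - 166738) - 144356956/5723 = -247541 - 144356956/5723 = -1561034099/5723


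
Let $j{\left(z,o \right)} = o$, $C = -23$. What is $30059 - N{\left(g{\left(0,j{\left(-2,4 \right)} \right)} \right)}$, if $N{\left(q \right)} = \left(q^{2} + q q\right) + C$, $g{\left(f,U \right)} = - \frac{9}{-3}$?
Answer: $30064$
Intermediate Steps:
$g{\left(f,U \right)} = 3$ ($g{\left(f,U \right)} = \left(-9\right) \left(- \frac{1}{3}\right) = 3$)
$N{\left(q \right)} = -23 + 2 q^{2}$ ($N{\left(q \right)} = \left(q^{2} + q q\right) - 23 = \left(q^{2} + q^{2}\right) - 23 = 2 q^{2} - 23 = -23 + 2 q^{2}$)
$30059 - N{\left(g{\left(0,j{\left(-2,4 \right)} \right)} \right)} = 30059 - \left(-23 + 2 \cdot 3^{2}\right) = 30059 - \left(-23 + 2 \cdot 9\right) = 30059 - \left(-23 + 18\right) = 30059 - -5 = 30059 + 5 = 30064$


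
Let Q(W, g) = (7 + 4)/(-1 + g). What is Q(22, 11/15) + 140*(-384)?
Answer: -215205/4 ≈ -53801.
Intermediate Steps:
Q(W, g) = 11/(-1 + g)
Q(22, 11/15) + 140*(-384) = 11/(-1 + 11/15) + 140*(-384) = 11/(-1 + 11*(1/15)) - 53760 = 11/(-1 + 11/15) - 53760 = 11/(-4/15) - 53760 = 11*(-15/4) - 53760 = -165/4 - 53760 = -215205/4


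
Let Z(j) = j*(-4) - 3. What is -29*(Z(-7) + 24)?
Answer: -1421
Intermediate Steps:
Z(j) = -3 - 4*j (Z(j) = -4*j - 3 = -3 - 4*j)
-29*(Z(-7) + 24) = -29*((-3 - 4*(-7)) + 24) = -29*((-3 + 28) + 24) = -29*(25 + 24) = -29*49 = -1421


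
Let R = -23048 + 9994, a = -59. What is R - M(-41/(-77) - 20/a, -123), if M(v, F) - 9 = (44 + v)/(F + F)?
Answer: -14598717563/1117578 ≈ -13063.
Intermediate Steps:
M(v, F) = 9 + (44 + v)/(2*F) (M(v, F) = 9 + (44 + v)/(F + F) = 9 + (44 + v)/((2*F)) = 9 + (44 + v)*(1/(2*F)) = 9 + (44 + v)/(2*F))
R = -13054
R - M(-41/(-77) - 20/a, -123) = -13054 - (44 + (-41/(-77) - 20/(-59)) + 18*(-123))/(2*(-123)) = -13054 - (-1)*(44 + (-41*(-1/77) - 20*(-1/59)) - 2214)/(2*123) = -13054 - (-1)*(44 + (41/77 + 20/59) - 2214)/(2*123) = -13054 - (-1)*(44 + 3959/4543 - 2214)/(2*123) = -13054 - (-1)*(-9854351)/(2*123*4543) = -13054 - 1*9854351/1117578 = -13054 - 9854351/1117578 = -14598717563/1117578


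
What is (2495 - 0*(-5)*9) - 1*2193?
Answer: 302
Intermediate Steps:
(2495 - 0*(-5)*9) - 1*2193 = (2495 - 8*0*9) - 2193 = (2495 + 0*9) - 2193 = (2495 + 0) - 2193 = 2495 - 2193 = 302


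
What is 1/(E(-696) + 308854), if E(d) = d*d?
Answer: 1/793270 ≈ 1.2606e-6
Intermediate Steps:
E(d) = d²
1/(E(-696) + 308854) = 1/((-696)² + 308854) = 1/(484416 + 308854) = 1/793270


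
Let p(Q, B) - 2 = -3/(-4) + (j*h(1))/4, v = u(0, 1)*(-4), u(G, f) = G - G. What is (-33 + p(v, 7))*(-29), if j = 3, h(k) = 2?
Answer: 3335/4 ≈ 833.75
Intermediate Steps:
u(G, f) = 0
v = 0 (v = 0*(-4) = 0)
p(Q, B) = 17/4 (p(Q, B) = 2 + (-3/(-4) + (3*2)/4) = 2 + (-3*(-¼) + 6*(¼)) = 2 + (¾ + 3/2) = 2 + 9/4 = 17/4)
(-33 + p(v, 7))*(-29) = (-33 + 17/4)*(-29) = -115/4*(-29) = 3335/4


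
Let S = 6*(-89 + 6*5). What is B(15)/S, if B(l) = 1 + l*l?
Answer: -113/177 ≈ -0.63842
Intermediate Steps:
B(l) = 1 + l²
S = -354 (S = 6*(-89 + 30) = 6*(-59) = -354)
B(15)/S = (1 + 15²)/(-354) = (1 + 225)*(-1/354) = 226*(-1/354) = -113/177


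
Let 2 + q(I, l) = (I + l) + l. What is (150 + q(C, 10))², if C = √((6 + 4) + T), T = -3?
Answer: (168 + √7)² ≈ 29120.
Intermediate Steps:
C = √7 (C = √((6 + 4) - 3) = √(10 - 3) = √7 ≈ 2.6458)
q(I, l) = -2 + I + 2*l (q(I, l) = -2 + ((I + l) + l) = -2 + (I + 2*l) = -2 + I + 2*l)
(150 + q(C, 10))² = (150 + (-2 + √7 + 2*10))² = (150 + (-2 + √7 + 20))² = (150 + (18 + √7))² = (168 + √7)²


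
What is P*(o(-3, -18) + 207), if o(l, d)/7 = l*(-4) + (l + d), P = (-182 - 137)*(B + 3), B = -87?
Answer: 3858624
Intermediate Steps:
P = 26796 (P = (-182 - 137)*(-87 + 3) = -319*(-84) = 26796)
o(l, d) = -21*l + 7*d (o(l, d) = 7*(l*(-4) + (l + d)) = 7*(-4*l + (d + l)) = 7*(d - 3*l) = -21*l + 7*d)
P*(o(-3, -18) + 207) = 26796*((-21*(-3) + 7*(-18)) + 207) = 26796*((63 - 126) + 207) = 26796*(-63 + 207) = 26796*144 = 3858624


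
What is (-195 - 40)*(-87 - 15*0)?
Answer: 20445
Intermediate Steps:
(-195 - 40)*(-87 - 15*0) = -235*(-87 + 0) = -235*(-87) = 20445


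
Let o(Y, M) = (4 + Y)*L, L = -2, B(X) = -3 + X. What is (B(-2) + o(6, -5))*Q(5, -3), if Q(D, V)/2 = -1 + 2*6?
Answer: -550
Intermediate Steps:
Q(D, V) = 22 (Q(D, V) = 2*(-1 + 2*6) = 2*(-1 + 12) = 2*11 = 22)
o(Y, M) = -8 - 2*Y (o(Y, M) = (4 + Y)*(-2) = -8 - 2*Y)
(B(-2) + o(6, -5))*Q(5, -3) = ((-3 - 2) + (-8 - 2*6))*22 = (-5 + (-8 - 12))*22 = (-5 - 20)*22 = -25*22 = -550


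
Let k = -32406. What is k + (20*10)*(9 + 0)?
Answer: -30606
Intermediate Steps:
k + (20*10)*(9 + 0) = -32406 + (20*10)*(9 + 0) = -32406 + 200*9 = -32406 + 1800 = -30606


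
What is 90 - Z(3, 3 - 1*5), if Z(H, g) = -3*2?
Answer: 96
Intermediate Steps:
Z(H, g) = -6
90 - Z(3, 3 - 1*5) = 90 - 1*(-6) = 90 + 6 = 96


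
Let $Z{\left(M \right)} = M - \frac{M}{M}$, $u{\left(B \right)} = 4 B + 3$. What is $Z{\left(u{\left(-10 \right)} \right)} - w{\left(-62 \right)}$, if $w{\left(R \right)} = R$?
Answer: $24$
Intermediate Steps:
$u{\left(B \right)} = 3 + 4 B$
$Z{\left(M \right)} = -1 + M$ ($Z{\left(M \right)} = M - 1 = -1 + M$)
$Z{\left(u{\left(-10 \right)} \right)} - w{\left(-62 \right)} = \left(-1 + \left(3 + 4 \left(-10\right)\right)\right) - -62 = \left(-1 + \left(3 - 40\right)\right) + 62 = \left(-1 - 37\right) + 62 = -38 + 62 = 24$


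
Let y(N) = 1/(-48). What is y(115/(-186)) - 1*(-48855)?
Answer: 2345039/48 ≈ 48855.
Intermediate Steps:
y(N) = -1/48
y(115/(-186)) - 1*(-48855) = -1/48 - 1*(-48855) = -1/48 + 48855 = 2345039/48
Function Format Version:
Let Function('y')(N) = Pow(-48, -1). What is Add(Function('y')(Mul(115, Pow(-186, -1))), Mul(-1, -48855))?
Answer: Rational(2345039, 48) ≈ 48855.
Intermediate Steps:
Function('y')(N) = Rational(-1, 48)
Add(Function('y')(Mul(115, Pow(-186, -1))), Mul(-1, -48855)) = Add(Rational(-1, 48), Mul(-1, -48855)) = Add(Rational(-1, 48), 48855) = Rational(2345039, 48)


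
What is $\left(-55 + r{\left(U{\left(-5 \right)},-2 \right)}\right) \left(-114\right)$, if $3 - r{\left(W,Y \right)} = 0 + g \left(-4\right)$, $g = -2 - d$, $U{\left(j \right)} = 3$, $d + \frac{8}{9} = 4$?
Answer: $\frac{24776}{3} \approx 8258.7$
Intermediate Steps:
$d = \frac{28}{9}$ ($d = - \frac{8}{9} + 4 = \frac{28}{9} \approx 3.1111$)
$g = - \frac{46}{9}$ ($g = -2 - \frac{28}{9} = - \frac{46}{9} \approx -5.1111$)
$r{\left(W,Y \right)} = - \frac{157}{9}$ ($r{\left(W,Y \right)} = 3 - \left(0 - - \frac{184}{9}\right) = 3 - \left(0 + \frac{184}{9}\right) = 3 - \frac{184}{9} = - \frac{157}{9}$)
$\left(-55 + r{\left(U{\left(-5 \right)},-2 \right)}\right) \left(-114\right) = \left(-55 - \frac{157}{9}\right) \left(-114\right) = \left(- \frac{652}{9}\right) \left(-114\right) = \frac{24776}{3}$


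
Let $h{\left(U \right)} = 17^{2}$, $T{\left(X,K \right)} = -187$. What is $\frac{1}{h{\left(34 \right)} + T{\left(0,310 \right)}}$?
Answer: $\frac{1}{102} \approx 0.0098039$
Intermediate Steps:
$h{\left(U \right)} = 289$
$\frac{1}{h{\left(34 \right)} + T{\left(0,310 \right)}} = \frac{1}{289 - 187} = \frac{1}{102}$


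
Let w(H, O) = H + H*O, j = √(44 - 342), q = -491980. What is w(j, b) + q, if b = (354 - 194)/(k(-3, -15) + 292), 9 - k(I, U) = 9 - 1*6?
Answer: -491980 + 229*I*√298/149 ≈ -4.9198e+5 + 26.531*I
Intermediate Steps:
k(I, U) = 6 (k(I, U) = 9 - (9 - 1*6) = 9 - (9 - 6) = 9 - 1*3 = 9 - 3 = 6)
j = I*√298 (j = √(-298) = I*√298 ≈ 17.263*I)
b = 80/149 (b = (354 - 194)/(6 + 292) = 160/298 = 160*(1/298) = 80/149 ≈ 0.53691)
w(j, b) + q = (I*√298)*(1 + 80/149) - 491980 = (I*√298)*(229/149) - 491980 = 229*I*√298/149 - 491980 = -491980 + 229*I*√298/149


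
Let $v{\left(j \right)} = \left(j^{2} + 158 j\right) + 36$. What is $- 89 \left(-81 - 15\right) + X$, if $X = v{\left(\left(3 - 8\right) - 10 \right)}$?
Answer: $6435$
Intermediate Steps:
$v{\left(j \right)} = 36 + j^{2} + 158 j$
$X = -2109$ ($X = 36 + \left(\left(3 - 8\right) - 10\right)^{2} + 158 \left(\left(3 - 8\right) - 10\right) = 36 + \left(-5 - 10\right)^{2} + 158 \left(-5 - 10\right) = 36 + \left(-15\right)^{2} + 158 \left(-15\right) = 36 + 225 - 2370 = -2109$)
$- 89 \left(-81 - 15\right) + X = - 89 \left(-81 - 15\right) - 2109 = \left(-89\right) \left(-96\right) - 2109 = 8544 - 2109 = 6435$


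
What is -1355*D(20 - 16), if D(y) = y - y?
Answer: 0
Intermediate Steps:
D(y) = 0
-1355*D(20 - 16) = -1355*0 = 0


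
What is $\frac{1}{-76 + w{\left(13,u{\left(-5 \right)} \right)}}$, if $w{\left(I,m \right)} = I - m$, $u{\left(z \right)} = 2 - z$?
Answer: $- \frac{1}{70} \approx -0.014286$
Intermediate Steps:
$\frac{1}{-76 + w{\left(13,u{\left(-5 \right)} \right)}} = \frac{1}{-76 + \left(13 - \left(2 - -5\right)\right)} = \frac{1}{-76 + \left(13 - \left(2 + 5\right)\right)} = \frac{1}{-76 + \left(13 - 7\right)} = \frac{1}{-76 + 6} = \frac{1}{-70} = - \frac{1}{70}$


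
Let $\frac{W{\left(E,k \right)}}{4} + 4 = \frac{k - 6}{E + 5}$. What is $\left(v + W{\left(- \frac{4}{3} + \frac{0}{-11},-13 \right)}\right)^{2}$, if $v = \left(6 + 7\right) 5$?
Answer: $\frac{96721}{121} \approx 799.35$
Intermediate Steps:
$W{\left(E,k \right)} = -16 + \frac{4 \left(-6 + k\right)}{5 + E}$ ($W{\left(E,k \right)} = -16 + 4 \frac{k - 6}{E + 5} = -16 + 4 \frac{-6 + k}{5 + E} = -16 + \frac{4 \left(-6 + k\right)}{5 + E}$)
$v = 65$ ($v = 13 \cdot 5 = 65$)
$\left(v + W{\left(- \frac{4}{3} + \frac{0}{-11},-13 \right)}\right)^{2} = \left(65 + \frac{4 \left(-26 - 13 - 4 \left(- \frac{4}{3} + \frac{0}{-11}\right)\right)}{5 + \left(- \frac{4}{3} + \frac{0}{-11}\right)}\right)^{2} = \left(65 + \frac{4 \left(-26 - 13 - 4 \left(\left(-4\right) \frac{1}{3} + 0 \left(- \frac{1}{11}\right)\right)\right)}{5 + \left(\left(-4\right) \frac{1}{3} + 0 \left(- \frac{1}{11}\right)\right)}\right)^{2} = \left(65 + \frac{4 \left(-26 - 13 - 4 \left(- \frac{4}{3} + 0\right)\right)}{5 + \left(- \frac{4}{3} + 0\right)}\right)^{2} = \left(65 + \frac{4 \left(-26 - 13 - - \frac{16}{3}\right)}{5 - \frac{4}{3}}\right)^{2} = \left(65 + \frac{4 \left(-26 - 13 + \frac{16}{3}\right)}{\frac{11}{3}}\right)^{2} = \left(65 + 4 \cdot \frac{3}{11} \left(- \frac{101}{3}\right)\right)^{2} = \left(65 - \frac{404}{11}\right)^{2} = \left(\frac{311}{11}\right)^{2} = \frac{96721}{121}$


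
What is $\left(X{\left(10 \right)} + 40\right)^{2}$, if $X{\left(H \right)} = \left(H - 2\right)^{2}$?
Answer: $10816$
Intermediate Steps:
$X{\left(H \right)} = \left(-2 + H\right)^{2}$
$\left(X{\left(10 \right)} + 40\right)^{2} = \left(\left(-2 + 10\right)^{2} + 40\right)^{2} = \left(8^{2} + 40\right)^{2} = \left(64 + 40\right)^{2} = 104^{2} = 10816$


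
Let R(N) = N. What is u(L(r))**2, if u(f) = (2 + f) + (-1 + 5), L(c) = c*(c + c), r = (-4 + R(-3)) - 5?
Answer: 86436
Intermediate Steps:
r = -12 (r = (-4 - 3) - 5 = -7 - 5 = -12)
L(c) = 2*c**2 (L(c) = c*(2*c) = 2*c**2)
u(f) = 6 + f (u(f) = (2 + f) + 4 = 6 + f)
u(L(r))**2 = (6 + 2*(-12)**2)**2 = (6 + 2*144)**2 = (6 + 288)**2 = 294**2 = 86436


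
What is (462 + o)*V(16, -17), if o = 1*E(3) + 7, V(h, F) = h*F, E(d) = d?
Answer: -128384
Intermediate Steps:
V(h, F) = F*h
o = 10 (o = 1*3 + 7 = 3 + 7 = 10)
(462 + o)*V(16, -17) = (462 + 10)*(-17*16) = 472*(-272) = -128384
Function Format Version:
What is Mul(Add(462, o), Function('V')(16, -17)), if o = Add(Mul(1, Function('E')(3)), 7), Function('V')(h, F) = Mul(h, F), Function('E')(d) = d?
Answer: -128384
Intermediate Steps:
Function('V')(h, F) = Mul(F, h)
o = 10 (o = Add(Mul(1, 3), 7) = Add(3, 7) = 10)
Mul(Add(462, o), Function('V')(16, -17)) = Mul(Add(462, 10), Mul(-17, 16)) = Mul(472, -272) = -128384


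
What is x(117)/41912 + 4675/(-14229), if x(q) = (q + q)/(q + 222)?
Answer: -1615819/4918212 ≈ -0.32854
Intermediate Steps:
x(q) = 2*q/(222 + q) (x(q) = (2*q)/(222 + q) = 2*q/(222 + q))
x(117)/41912 + 4675/(-14229) = (2*117/(222 + 117))/41912 + 4675/(-14229) = (2*117/339)*(1/41912) + 4675*(-1/14229) = (2*117*(1/339))*(1/41912) - 275/837 = (78/113)*(1/41912) - 275/837 = 3/182156 - 275/837 = -1615819/4918212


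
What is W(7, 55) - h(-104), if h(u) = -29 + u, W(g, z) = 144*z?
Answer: 8053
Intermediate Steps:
W(7, 55) - h(-104) = 144*55 - (-29 - 104) = 7920 - 1*(-133) = 7920 + 133 = 8053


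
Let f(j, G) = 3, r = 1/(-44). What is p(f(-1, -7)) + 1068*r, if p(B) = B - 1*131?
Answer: -1675/11 ≈ -152.27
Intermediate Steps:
r = -1/44 ≈ -0.022727
p(B) = -131 + B (p(B) = B - 131 = -131 + B)
p(f(-1, -7)) + 1068*r = (-131 + 3) + 1068*(-1/44) = -128 - 267/11 = -1675/11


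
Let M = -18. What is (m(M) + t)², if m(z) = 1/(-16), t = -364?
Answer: 33930625/256 ≈ 1.3254e+5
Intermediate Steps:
m(z) = -1/16
(m(M) + t)² = (-1/16 - 364)² = (-5825/16)² = 33930625/256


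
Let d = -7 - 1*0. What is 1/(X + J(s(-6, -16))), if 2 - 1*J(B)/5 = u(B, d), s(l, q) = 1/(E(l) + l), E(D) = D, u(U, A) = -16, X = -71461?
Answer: -1/71371 ≈ -1.4011e-5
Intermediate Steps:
d = -7 (d = -7 + 0 = -7)
s(l, q) = 1/(2*l) (s(l, q) = 1/(l + l) = 1/(2*l))
J(B) = 90 (J(B) = 10 - 5*(-16) = 10 + 80 = 90)
1/(X + J(s(-6, -16))) = 1/(-71461 + 90) = 1/(-71371) = -1/71371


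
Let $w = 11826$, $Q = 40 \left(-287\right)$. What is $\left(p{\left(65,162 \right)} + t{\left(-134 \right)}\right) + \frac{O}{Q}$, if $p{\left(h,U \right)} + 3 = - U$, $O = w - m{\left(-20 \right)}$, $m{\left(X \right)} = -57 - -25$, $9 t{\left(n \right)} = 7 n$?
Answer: $- \frac{1994483}{7380} \approx -270.25$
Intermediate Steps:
$t{\left(n \right)} = \frac{7 n}{9}$
$m{\left(X \right)} = -32$ ($m{\left(X \right)} = -57 + 25 = -32$)
$Q = -11480$
$O = 11858$ ($O = 11826 - -32 = 11826 + 32 = 11858$)
$p{\left(h,U \right)} = -3 - U$
$\left(p{\left(65,162 \right)} + t{\left(-134 \right)}\right) + \frac{O}{Q} = \left(\left(-3 - 162\right) + \frac{7}{9} \left(-134\right)\right) + \frac{11858}{-11480} = \left(\left(-3 - 162\right) - \frac{938}{9}\right) + 11858 \left(- \frac{1}{11480}\right) = \left(-165 - \frac{938}{9}\right) - \frac{847}{820} = - \frac{2423}{9} - \frac{847}{820} = - \frac{1994483}{7380}$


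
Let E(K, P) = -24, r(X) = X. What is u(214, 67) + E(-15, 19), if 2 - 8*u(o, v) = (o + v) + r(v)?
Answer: -269/4 ≈ -67.250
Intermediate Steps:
u(o, v) = ¼ - v/4 - o/8 (u(o, v) = ¼ - ((o + v) + v)/8 = ¼ - (o + 2*v)/8 = ¼ + (-v/4 - o/8) = ¼ - v/4 - o/8)
u(214, 67) + E(-15, 19) = (¼ - ¼*67 - ⅛*214) - 24 = (¼ - 67/4 - 107/4) - 24 = -173/4 - 24 = -269/4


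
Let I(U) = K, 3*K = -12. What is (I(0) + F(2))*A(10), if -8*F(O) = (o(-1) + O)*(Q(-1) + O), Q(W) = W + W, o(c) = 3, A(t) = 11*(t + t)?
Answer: -880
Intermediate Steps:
A(t) = 22*t (A(t) = 11*(2*t) = 22*t)
Q(W) = 2*W
K = -4 (K = (⅓)*(-12) = -4)
F(O) = -(-2 + O)*(3 + O)/8 (F(O) = -(3 + O)*(2*(-1) + O)/8 = -(3 + O)*(-2 + O)/8 = -(-2 + O)*(3 + O)/8)
I(U) = -4
(I(0) + F(2))*A(10) = (-4 + (¾ - ⅛*2 - ⅛*2²))*(22*10) = (-4 + (¾ - ¼ - ⅛*4))*220 = (-4 + (¾ - ¼ - ½))*220 = (-4 + 0)*220 = -4*220 = -880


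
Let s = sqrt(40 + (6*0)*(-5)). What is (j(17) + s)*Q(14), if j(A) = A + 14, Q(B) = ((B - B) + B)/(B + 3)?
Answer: 434/17 + 28*sqrt(10)/17 ≈ 30.738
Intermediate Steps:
s = 2*sqrt(10) (s = sqrt(40 + 0*(-5)) = sqrt(40 + 0) = sqrt(40) = 2*sqrt(10) ≈ 6.3246)
Q(B) = B/(3 + B) (Q(B) = (0 + B)/(3 + B) = B/(3 + B))
j(A) = 14 + A
(j(17) + s)*Q(14) = ((14 + 17) + 2*sqrt(10))*(14/(3 + 14)) = (31 + 2*sqrt(10))*(14/17) = 434/17 + 28*sqrt(10)/17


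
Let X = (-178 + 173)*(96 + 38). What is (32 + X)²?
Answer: 407044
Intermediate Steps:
X = -670 (X = -5*134 = -670)
(32 + X)² = (32 - 670)² = (-638)² = 407044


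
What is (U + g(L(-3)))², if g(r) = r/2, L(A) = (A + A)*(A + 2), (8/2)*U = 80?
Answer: 529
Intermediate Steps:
U = 20 (U = (¼)*80 = 20)
L(A) = 2*A*(2 + A) (L(A) = (2*A)*(2 + A) = 2*A*(2 + A))
g(r) = r/2 (g(r) = r*(½) = r/2)
(U + g(L(-3)))² = (20 + (2*(-3)*(2 - 3))/2)² = (20 + (2*(-3)*(-1))/2)² = (20 + (½)*6)² = (20 + 3)² = 23² = 529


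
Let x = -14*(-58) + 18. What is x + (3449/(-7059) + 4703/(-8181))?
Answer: 15956939608/19249893 ≈ 828.94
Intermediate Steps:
x = 830 (x = 812 + 18 = 830)
x + (3449/(-7059) + 4703/(-8181)) = 830 + (3449/(-7059) + 4703/(-8181)) = 830 + (3449*(-1/7059) + 4703*(-1/8181)) = 830 + (-3449/7059 - 4703/8181) = 830 - 20471582/19249893 = 15956939608/19249893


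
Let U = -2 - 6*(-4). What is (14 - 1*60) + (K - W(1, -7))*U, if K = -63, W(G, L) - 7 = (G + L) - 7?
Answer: -1300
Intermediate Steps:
W(G, L) = G + L (W(G, L) = 7 + ((G + L) - 7) = 7 + (-7 + G + L) = G + L)
U = 22 (U = -2 + 24 = 22)
(14 - 1*60) + (K - W(1, -7))*U = (14 - 1*60) + (-63 - (1 - 7))*22 = (14 - 60) + (-63 - 1*(-6))*22 = -46 + (-63 + 6)*22 = -46 - 57*22 = -46 - 1254 = -1300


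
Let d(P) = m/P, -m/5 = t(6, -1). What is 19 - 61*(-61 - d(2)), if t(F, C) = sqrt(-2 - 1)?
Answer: 3740 - 305*I*sqrt(3)/2 ≈ 3740.0 - 264.14*I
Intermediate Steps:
t(F, C) = I*sqrt(3) (t(F, C) = sqrt(-3) = I*sqrt(3))
m = -5*I*sqrt(3) ≈ -8.6602*I
d(P) = -5*I*sqrt(3)/P (d(P) = (-5*I*sqrt(3))/P = -5*I*sqrt(3)/P)
19 - 61*(-61 - d(2)) = 19 - 61*(-61 - (-5)*I*sqrt(3)/2) = 19 - 61*(-61 + 5*I*sqrt(3)/2) = 19 + (3721 - 305*I*sqrt(3)/2) = 3740 - 305*I*sqrt(3)/2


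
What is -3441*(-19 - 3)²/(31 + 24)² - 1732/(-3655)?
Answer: -10052824/18275 ≈ -550.09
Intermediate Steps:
-3441*(-19 - 3)²/(31 + 24)² - 1732/(-3655) = -3441/((55/(-22))²) - 1732*(-1/3655) = -3441/((55*(-1/22))²) + 1732/3655 = -3441/((-5/2)²) + 1732/3655 = -3441/25/4 + 1732/3655 = -3441*4/25 + 1732/3655 = -13764/25 + 1732/3655 = -10052824/18275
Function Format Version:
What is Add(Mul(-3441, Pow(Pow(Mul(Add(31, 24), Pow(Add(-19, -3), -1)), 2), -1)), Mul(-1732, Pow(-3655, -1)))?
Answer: Rational(-10052824, 18275) ≈ -550.09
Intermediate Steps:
Add(Mul(-3441, Pow(Pow(Mul(Add(31, 24), Pow(Add(-19, -3), -1)), 2), -1)), Mul(-1732, Pow(-3655, -1))) = Add(Mul(-3441, Pow(Pow(Mul(55, Pow(-22, -1)), 2), -1)), Mul(-1732, Rational(-1, 3655))) = Add(Mul(-3441, Pow(Pow(Mul(55, Rational(-1, 22)), 2), -1)), Rational(1732, 3655)) = Add(Mul(-3441, Pow(Pow(Rational(-5, 2), 2), -1)), Rational(1732, 3655)) = Add(Mul(-3441, Pow(Rational(25, 4), -1)), Rational(1732, 3655)) = Add(Mul(-3441, Rational(4, 25)), Rational(1732, 3655)) = Add(Rational(-13764, 25), Rational(1732, 3655)) = Rational(-10052824, 18275)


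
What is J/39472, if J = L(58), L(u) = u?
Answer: 29/19736 ≈ 0.0014694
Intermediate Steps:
J = 58
J/39472 = 58/39472 = 58*(1/39472) = 29/19736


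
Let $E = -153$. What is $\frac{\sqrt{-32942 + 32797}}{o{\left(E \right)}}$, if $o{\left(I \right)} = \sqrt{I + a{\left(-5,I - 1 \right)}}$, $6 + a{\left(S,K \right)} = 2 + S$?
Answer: $\frac{\sqrt{290}}{18} \approx 0.94608$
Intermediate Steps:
$a{\left(S,K \right)} = -4 + S$ ($a{\left(S,K \right)} = -6 + \left(2 + S\right) = -4 + S$)
$o{\left(I \right)} = \sqrt{-9 + I}$ ($o{\left(I \right)} = \sqrt{I - 9} = \sqrt{-9 + I}$)
$\frac{\sqrt{-32942 + 32797}}{o{\left(E \right)}} = \frac{\sqrt{-32942 + 32797}}{\sqrt{-9 - 153}} = \frac{\sqrt{-145}}{\sqrt{-162}} = \frac{i \sqrt{145}}{9 i \sqrt{2}} = i \sqrt{145} \left(- \frac{i \sqrt{2}}{18}\right) = \frac{\sqrt{290}}{18}$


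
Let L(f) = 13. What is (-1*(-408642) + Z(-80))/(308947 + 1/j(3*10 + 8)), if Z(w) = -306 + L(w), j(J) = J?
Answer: 15517262/11739987 ≈ 1.3217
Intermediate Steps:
Z(w) = -293 (Z(w) = -306 + 13 = -293)
(-1*(-408642) + Z(-80))/(308947 + 1/j(3*10 + 8)) = (-1*(-408642) - 293)/(308947 + 1/(3*10 + 8)) = (408642 - 293)/(308947 + 1/(30 + 8)) = 408349/(308947 + 1/38) = 408349/(11739987/38) = 408349*(38/11739987) = 15517262/11739987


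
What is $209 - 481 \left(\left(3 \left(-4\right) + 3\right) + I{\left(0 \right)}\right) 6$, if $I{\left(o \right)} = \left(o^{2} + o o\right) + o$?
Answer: $26183$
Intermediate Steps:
$I{\left(o \right)} = o + 2 o^{2}$ ($I{\left(o \right)} = \left(o^{2} + o^{2}\right) + o = 2 o^{2} + o = o + 2 o^{2}$)
$209 - 481 \left(\left(3 \left(-4\right) + 3\right) + I{\left(0 \right)}\right) 6 = 209 - 481 \left(\left(3 \left(-4\right) + 3\right) + 0 \left(1 + 2 \cdot 0\right)\right) 6 = 209 - 481 \left(\left(-12 + 3\right) + 0 \left(1 + 0\right)\right) 6 = 209 - 481 \left(-9 + 0 \cdot 1\right) 6 = 209 - 481 \left(-9 + 0\right) 6 = 209 - 481 \left(\left(-9\right) 6\right) = 209 - -25974 = 209 + 25974 = 26183$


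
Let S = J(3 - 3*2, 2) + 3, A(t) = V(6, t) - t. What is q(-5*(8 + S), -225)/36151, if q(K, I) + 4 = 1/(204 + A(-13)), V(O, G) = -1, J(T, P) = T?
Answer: -863/7808616 ≈ -0.00011052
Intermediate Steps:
A(t) = -1 - t
S = 0 (S = (3 - 3*2) + 3 = (3 - 6) + 3 = -3 + 3 = 0)
q(K, I) = -863/216 (q(K, I) = -4 + 1/(204 + (-1 - 1*(-13))) = -4 + 1/(204 + (-1 + 13)) = -4 + 1/(204 + 12) = -4 + 1/216 = -863/216)
q(-5*(8 + S), -225)/36151 = -863/216/36151 = -863/216*1/36151 = -863/7808616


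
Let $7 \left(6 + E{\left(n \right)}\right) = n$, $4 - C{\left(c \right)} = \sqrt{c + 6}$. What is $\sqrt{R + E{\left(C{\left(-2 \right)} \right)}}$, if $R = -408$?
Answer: $\frac{4 i \sqrt{1267}}{7} \approx 20.34 i$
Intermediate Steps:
$C{\left(c \right)} = 4 - \sqrt{6 + c}$ ($C{\left(c \right)} = 4 - \sqrt{c + 6} = 4 - \sqrt{6 + c}$)
$E{\left(n \right)} = -6 + \frac{n}{7}$
$\sqrt{R + E{\left(C{\left(-2 \right)} \right)}} = \sqrt{-408 - \left(6 - \frac{4 - \sqrt{6 - 2}}{7}\right)} = \sqrt{-408 - \left(6 - \frac{4 - \sqrt{4}}{7}\right)} = \sqrt{-408 - \left(6 - \frac{4 - 2}{7}\right)} = \sqrt{-408 + \left(-6 + \frac{1}{7} \cdot 2\right)} = \sqrt{-408 + \left(-6 + \frac{2}{7}\right)} = \sqrt{-408 - \frac{40}{7}} = \sqrt{- \frac{2896}{7}} = \frac{4 i \sqrt{1267}}{7}$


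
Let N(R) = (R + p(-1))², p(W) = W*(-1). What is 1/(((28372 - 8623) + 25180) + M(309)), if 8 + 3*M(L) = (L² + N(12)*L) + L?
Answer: 3/282790 ≈ 1.0609e-5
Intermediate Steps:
p(W) = -W
N(R) = (1 + R)² (N(R) = (R - 1*(-1))² = (R + 1)² = (1 + R)²)
M(L) = -8/3 + L²/3 + 170*L/3 (M(L) = -8/3 + ((L² + (1 + 12)²*L) + L)/3 = -8/3 + ((L² + 13²*L) + L)/3 = -8/3 + ((L² + 169*L) + L)/3 = -8/3 + (L² + 170*L)/3 = -8/3 + (L²/3 + 170*L/3) = -8/3 + L²/3 + 170*L/3)
1/(((28372 - 8623) + 25180) + M(309)) = 1/(((28372 - 8623) + 25180) + (-8/3 + (⅓)*309² + (170/3)*309)) = 1/((19749 + 25180) + (-8/3 + (⅓)*95481 + 17510)) = 1/(44929 + (-8/3 + 31827 + 17510)) = 1/(44929 + 148003/3) = 1/(282790/3) = 3/282790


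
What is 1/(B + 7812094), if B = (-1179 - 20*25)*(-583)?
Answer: 1/8790951 ≈ 1.1375e-7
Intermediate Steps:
B = 978857 (B = (-1179 - 500)*(-583) = -1679*(-583) = 978857)
1/(B + 7812094) = 1/(978857 + 7812094) = 1/8790951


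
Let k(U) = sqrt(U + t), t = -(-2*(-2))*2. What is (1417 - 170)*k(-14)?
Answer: 1247*I*sqrt(22) ≈ 5848.9*I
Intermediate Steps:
t = -8 (t = -4*2 = -1*8 = -8)
k(U) = sqrt(-8 + U) (k(U) = sqrt(U - 8) = sqrt(-8 + U))
(1417 - 170)*k(-14) = (1417 - 170)*sqrt(-8 - 14) = 1247*sqrt(-22) = 1247*(I*sqrt(22)) = 1247*I*sqrt(22)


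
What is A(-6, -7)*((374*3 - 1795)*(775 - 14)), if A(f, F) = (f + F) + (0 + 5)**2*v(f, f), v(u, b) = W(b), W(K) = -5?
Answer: 70677114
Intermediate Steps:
v(u, b) = -5
A(f, F) = -125 + F + f (A(f, F) = (f + F) + (0 + 5)**2*(-5) = (F + f) + 5**2*(-5) = (F + f) + 25*(-5) = (F + f) - 125 = -125 + F + f)
A(-6, -7)*((374*3 - 1795)*(775 - 14)) = (-125 - 7 - 6)*((374*3 - 1795)*(775 - 14)) = -138*(1122 - 1795)*761 = -(-92874)*761 = -138*(-512153) = 70677114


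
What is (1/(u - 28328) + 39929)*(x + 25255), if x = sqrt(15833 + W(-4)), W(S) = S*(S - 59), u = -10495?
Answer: 39149380859330/38823 + 1550163566*sqrt(16085)/38823 ≈ 1.0135e+9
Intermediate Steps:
W(S) = S*(-59 + S)
x = sqrt(16085) (x = sqrt(15833 - 4*(-59 - 4)) = sqrt(15833 - 4*(-63)) = sqrt(15833 + 252) = sqrt(16085) ≈ 126.83)
(1/(u - 28328) + 39929)*(x + 25255) = (1/(-10495 - 28328) + 39929)*(sqrt(16085) + 25255) = (1/(-38823) + 39929)*(25255 + sqrt(16085)) = (-1/38823 + 39929)*(25255 + sqrt(16085)) = 1550163566*(25255 + sqrt(16085))/38823 = 39149380859330/38823 + 1550163566*sqrt(16085)/38823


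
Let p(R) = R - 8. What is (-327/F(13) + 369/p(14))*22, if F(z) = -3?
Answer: 3751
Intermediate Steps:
p(R) = -8 + R
(-327/F(13) + 369/p(14))*22 = (-327/(-3) + 369/(-8 + 14))*22 = (-327*(-⅓) + 369/6)*22 = (109 + 369*(⅙))*22 = (109 + 123/2)*22 = (341/2)*22 = 3751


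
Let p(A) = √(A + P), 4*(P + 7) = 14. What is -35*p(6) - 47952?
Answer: -47952 - 35*√10/2 ≈ -48007.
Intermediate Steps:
P = -7/2 (P = -7 + (¼)*14 = -7 + 7/2 = -7/2 ≈ -3.5000)
p(A) = √(-7/2 + A) (p(A) = √(A - 7/2) = √(-7/2 + A))
-35*p(6) - 47952 = -35*√(-14 + 4*6)/2 - 47952 = -35*√(-14 + 24)/2 - 47952 = -35*√10/2 - 47952 = -47952 - 35*√10/2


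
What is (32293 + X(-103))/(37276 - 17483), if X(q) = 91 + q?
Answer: 32281/19793 ≈ 1.6309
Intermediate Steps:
(32293 + X(-103))/(37276 - 17483) = (32293 + (91 - 103))/(37276 - 17483) = (32293 - 12)/19793 = 32281*(1/19793) = 32281/19793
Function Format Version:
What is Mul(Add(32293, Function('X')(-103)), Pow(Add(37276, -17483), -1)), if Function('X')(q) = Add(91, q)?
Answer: Rational(32281, 19793) ≈ 1.6309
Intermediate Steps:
Mul(Add(32293, Function('X')(-103)), Pow(Add(37276, -17483), -1)) = Mul(Add(32293, Add(91, -103)), Pow(Add(37276, -17483), -1)) = Mul(Add(32293, -12), Pow(19793, -1)) = Mul(32281, Rational(1, 19793)) = Rational(32281, 19793)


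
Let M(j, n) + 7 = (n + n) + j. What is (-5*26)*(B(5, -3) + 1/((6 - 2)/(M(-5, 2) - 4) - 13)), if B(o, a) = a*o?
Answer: 7839/4 ≈ 1959.8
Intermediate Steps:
M(j, n) = -7 + j + 2*n (M(j, n) = -7 + ((n + n) + j) = -7 + (2*n + j) = -7 + (j + 2*n) = -7 + j + 2*n)
(-5*26)*(B(5, -3) + 1/((6 - 2)/(M(-5, 2) - 4) - 13)) = (-5*26)*(-3*5 + 1/((6 - 2)/((-7 - 5 + 2*2) - 4) - 13)) = -130*(-15 + 1/(4/((-7 - 5 + 4) - 4) - 13)) = -130*(-15 + 1/(4/(-8 - 4) - 13)) = -130*(-15 + 1/(4/(-12) - 13)) = -130*(-15 + 1/(4*(-1/12) - 13)) = -130*(-15 + 1/(-⅓ - 13)) = -130*(-15 + 1/(-40/3)) = -130*(-15 - 3/40) = -130*(-603/40) = 7839/4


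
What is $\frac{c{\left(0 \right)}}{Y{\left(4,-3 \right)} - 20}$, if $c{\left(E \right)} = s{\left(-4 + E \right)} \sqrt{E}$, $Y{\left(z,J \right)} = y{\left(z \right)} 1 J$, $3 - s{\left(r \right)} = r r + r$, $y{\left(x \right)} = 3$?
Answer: $0$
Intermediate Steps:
$s{\left(r \right)} = 3 - r - r^{2}$ ($s{\left(r \right)} = 3 - \left(r r + r\right) = 3 - \left(r^{2} + r\right) = 3 - \left(r + r^{2}\right) = 3 - r - r^{2}$)
$Y{\left(z,J \right)} = 3 J$ ($Y{\left(z,J \right)} = 3 \cdot 1 J = 3 J$)
$c{\left(E \right)} = \sqrt{E} \left(7 - E - \left(-4 + E\right)^{2}\right)$ ($c{\left(E \right)} = \left(3 - \left(-4 + E\right) - \left(-4 + E\right)^{2}\right) \sqrt{E} = \left(7 - E - \left(-4 + E\right)^{2}\right) \sqrt{E} = \sqrt{E} \left(7 - E - \left(-4 + E\right)^{2}\right)$)
$\frac{c{\left(0 \right)}}{Y{\left(4,-3 \right)} - 20} = \frac{\sqrt{0} \left(7 - 0 - \left(-4 + 0\right)^{2}\right)}{3 \left(-3\right) - 20} = \frac{0 \left(7 + 0 - \left(-4\right)^{2}\right)}{-9 - 20} = \frac{0 \left(7 + 0 - 16\right)}{-29} = 0 \left(7 + 0 - 16\right) \left(- \frac{1}{29}\right) = 0 \left(-9\right) \left(- \frac{1}{29}\right) = 0 \left(- \frac{1}{29}\right) = 0$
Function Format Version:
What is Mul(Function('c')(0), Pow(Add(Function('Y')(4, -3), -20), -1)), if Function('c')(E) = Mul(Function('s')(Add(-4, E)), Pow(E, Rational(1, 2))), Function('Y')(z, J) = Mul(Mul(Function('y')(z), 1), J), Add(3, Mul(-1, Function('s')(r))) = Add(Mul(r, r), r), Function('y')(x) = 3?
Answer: 0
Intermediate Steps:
Function('s')(r) = Add(3, Mul(-1, r), Mul(-1, Pow(r, 2))) (Function('s')(r) = Add(3, Mul(-1, Add(Mul(r, r), r))) = Add(3, Mul(-1, Add(Pow(r, 2), r))) = Add(3, Mul(-1, Add(r, Pow(r, 2)))) = Add(3, Add(Mul(-1, r), Mul(-1, Pow(r, 2)))) = Add(3, Mul(-1, r), Mul(-1, Pow(r, 2))))
Function('Y')(z, J) = Mul(3, J) (Function('Y')(z, J) = Mul(Mul(3, 1), J) = Mul(3, J))
Function('c')(E) = Mul(Pow(E, Rational(1, 2)), Add(7, Mul(-1, E), Mul(-1, Pow(Add(-4, E), 2)))) (Function('c')(E) = Mul(Add(3, Mul(-1, Add(-4, E)), Mul(-1, Pow(Add(-4, E), 2))), Pow(E, Rational(1, 2))) = Mul(Add(3, Add(4, Mul(-1, E)), Mul(-1, Pow(Add(-4, E), 2))), Pow(E, Rational(1, 2))) = Mul(Add(7, Mul(-1, E), Mul(-1, Pow(Add(-4, E), 2))), Pow(E, Rational(1, 2))) = Mul(Pow(E, Rational(1, 2)), Add(7, Mul(-1, E), Mul(-1, Pow(Add(-4, E), 2)))))
Mul(Function('c')(0), Pow(Add(Function('Y')(4, -3), -20), -1)) = Mul(Mul(Pow(0, Rational(1, 2)), Add(7, Mul(-1, 0), Mul(-1, Pow(Add(-4, 0), 2)))), Pow(Add(Mul(3, -3), -20), -1)) = Mul(Mul(0, Add(7, 0, Mul(-1, Pow(-4, 2)))), Pow(Add(-9, -20), -1)) = Mul(Mul(0, Add(7, 0, Mul(-1, 16))), Pow(-29, -1)) = Mul(Mul(0, Add(7, 0, -16)), Rational(-1, 29)) = Mul(Mul(0, -9), Rational(-1, 29)) = Mul(0, Rational(-1, 29)) = 0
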